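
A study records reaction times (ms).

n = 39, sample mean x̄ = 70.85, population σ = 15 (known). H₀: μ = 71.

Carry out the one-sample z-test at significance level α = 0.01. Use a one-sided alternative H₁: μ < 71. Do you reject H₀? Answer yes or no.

SE = σ/√n = 15/√39 = 2.4019
z = (x̄−μ₀)/SE = (70.85−71)/2.4019 = -0.0624
p-value (one-sided, H₁ less) = 0.47510
At α=0.01: p ≥ α → fail to reject H₀

reject H₀: no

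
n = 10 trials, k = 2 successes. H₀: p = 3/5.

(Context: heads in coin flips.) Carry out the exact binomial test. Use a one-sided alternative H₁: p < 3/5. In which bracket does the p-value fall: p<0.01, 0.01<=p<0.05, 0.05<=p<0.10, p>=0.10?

p-value bracket: 0.01<=p<0.05

Exact binomial: n=10, k=2, p₀=3/5=0.6000
P(X≤2) from Σ C(n,i)·p₀^i·(1−p₀)^(n−i)
p-value (one-sided, H₁ less) = 0.01229
→ bracket: 0.01<=p<0.05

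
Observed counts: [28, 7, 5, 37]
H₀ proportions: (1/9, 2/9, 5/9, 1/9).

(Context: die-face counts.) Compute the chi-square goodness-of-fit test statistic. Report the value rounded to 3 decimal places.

n = 77; E_i = n·p_i = [8.56, 17.11, 42.78, 8.56]
χ² = (28−8.56)²/8.56 + (7−17.11)²/17.11 + (5−42.78)²/42.78 + (37−8.56)²/8.56 = 178.0974
df = 3

test statistic = 178.097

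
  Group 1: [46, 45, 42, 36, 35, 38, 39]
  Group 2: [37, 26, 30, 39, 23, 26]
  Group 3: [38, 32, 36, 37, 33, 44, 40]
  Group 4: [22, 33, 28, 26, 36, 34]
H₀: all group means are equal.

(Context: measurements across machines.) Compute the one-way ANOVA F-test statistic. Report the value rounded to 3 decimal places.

test statistic = 6.650

Group means [40.14, 30.17, 37.14, 29.83], grand mean 34.654
SSB = Σnᵢ(x̄ᵢ−x̄)² = 514.504; SSW = ΣΣ(x−x̄ᵢ)² = 567.381
MSB = 514.504/3 = 171.5012; MSW = 567.381/22 = 25.7900
F = MSB/MSW = 6.6499
df = (3, 22)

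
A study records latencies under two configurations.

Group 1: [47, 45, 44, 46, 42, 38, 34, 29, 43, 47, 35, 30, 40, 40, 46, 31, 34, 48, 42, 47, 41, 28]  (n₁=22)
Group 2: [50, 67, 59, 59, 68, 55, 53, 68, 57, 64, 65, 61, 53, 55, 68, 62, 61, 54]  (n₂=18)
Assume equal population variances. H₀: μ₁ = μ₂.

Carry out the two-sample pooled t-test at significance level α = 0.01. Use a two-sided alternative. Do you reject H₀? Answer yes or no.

x̄₁=39.864, s₁=6.505, n₁=22
x̄₂=59.944, s₂=5.856, n₂=18
s_p² = [21·6.505² + 17·5.856²]/38 = 38.7246
SE = √(s_p²·(1/22+1/18)) = 1.9778
t = (39.864−59.944)/1.9778 = -10.1533
df = 38
p-value (two-sided) = 0.00000
At α=0.01: p < α → reject H₀

reject H₀: yes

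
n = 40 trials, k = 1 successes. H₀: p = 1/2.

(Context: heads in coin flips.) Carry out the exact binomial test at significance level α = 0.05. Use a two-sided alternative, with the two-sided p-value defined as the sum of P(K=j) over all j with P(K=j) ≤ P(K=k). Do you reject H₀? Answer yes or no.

reject H₀: yes

Exact binomial: n=40, k=1, p₀=1/2=0.5000
P(X=j) = C(n,j)·p₀^j·(1−p₀)^(n−j); p = Σ P(X=j) over j with P(X=j) ≤ P(X=1)
p-value (two-sided) = 0.00000
At α=0.05: p < α → reject H₀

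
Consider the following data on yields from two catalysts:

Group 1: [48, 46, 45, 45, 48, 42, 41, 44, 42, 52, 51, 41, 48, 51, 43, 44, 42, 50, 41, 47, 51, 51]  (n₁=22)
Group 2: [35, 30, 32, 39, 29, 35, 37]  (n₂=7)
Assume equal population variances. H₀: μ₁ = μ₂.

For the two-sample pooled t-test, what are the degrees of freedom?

degrees of freedom = 27

df = n₁ + n₂ − 2 = 22 + 7 − 2 = 27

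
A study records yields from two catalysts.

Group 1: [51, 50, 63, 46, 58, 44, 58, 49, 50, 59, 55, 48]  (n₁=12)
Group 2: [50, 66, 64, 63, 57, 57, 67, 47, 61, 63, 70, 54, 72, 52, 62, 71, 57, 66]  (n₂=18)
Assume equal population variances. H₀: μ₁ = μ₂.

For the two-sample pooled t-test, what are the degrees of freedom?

degrees of freedom = 28

df = n₁ + n₂ − 2 = 12 + 18 − 2 = 28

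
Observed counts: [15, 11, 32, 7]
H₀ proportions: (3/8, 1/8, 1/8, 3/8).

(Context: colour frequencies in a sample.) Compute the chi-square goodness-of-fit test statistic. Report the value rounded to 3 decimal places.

n = 65; E_i = n·p_i = [24.38, 8.12, 8.12, 24.38]
χ² = (15−24.38)²/24.38 + (11−8.12)²/8.12 + (32−8.12)²/8.12 + (7−24.38)²/24.38 = 87.1641
df = 3

test statistic = 87.164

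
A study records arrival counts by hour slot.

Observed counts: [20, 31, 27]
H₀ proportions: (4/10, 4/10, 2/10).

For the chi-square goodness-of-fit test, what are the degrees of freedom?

degrees of freedom = 2

df = k − 1 = 3 − 1 = 2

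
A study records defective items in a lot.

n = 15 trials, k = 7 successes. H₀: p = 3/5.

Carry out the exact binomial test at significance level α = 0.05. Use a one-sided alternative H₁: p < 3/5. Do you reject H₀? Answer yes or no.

reject H₀: no

Exact binomial: n=15, k=7, p₀=3/5=0.6000
P(X≤7) from Σ C(n,i)·p₀^i·(1−p₀)^(n−i)
p-value (one-sided, H₁ less) = 0.21310
At α=0.05: p ≥ α → fail to reject H₀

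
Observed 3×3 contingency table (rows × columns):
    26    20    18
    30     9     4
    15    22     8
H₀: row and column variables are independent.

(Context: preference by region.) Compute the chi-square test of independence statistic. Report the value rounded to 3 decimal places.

test statistic = 17.164

Row totals [64, 43, 45], col totals [71, 51, 30], n=152
χ² = (26−29.89)²/29.89 + (20−21.47)²/21.47 + (18−12.63)²/12.63 + (30−20.09)²/20.09 + (9−14.43)²/14.43 + (4−8.49)²/8.49 + (15−21.02)²/21.02 + (22−15.10)²/15.10 + (8−8.88)²/8.88 = 17.1639
df = 4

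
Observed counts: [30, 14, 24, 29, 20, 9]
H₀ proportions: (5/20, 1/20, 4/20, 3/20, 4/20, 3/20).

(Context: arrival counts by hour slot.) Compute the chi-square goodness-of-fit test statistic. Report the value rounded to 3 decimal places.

test statistic = 21.196

n = 126; E_i = n·p_i = [31.50, 6.30, 25.20, 18.90, 25.20, 18.90]
χ² = (30−31.50)²/31.50 + (14−6.30)²/6.30 + (24−25.20)²/25.20 + (29−18.90)²/18.90 + (20−25.20)²/25.20 + (9−18.90)²/18.90 = 21.1958
df = 5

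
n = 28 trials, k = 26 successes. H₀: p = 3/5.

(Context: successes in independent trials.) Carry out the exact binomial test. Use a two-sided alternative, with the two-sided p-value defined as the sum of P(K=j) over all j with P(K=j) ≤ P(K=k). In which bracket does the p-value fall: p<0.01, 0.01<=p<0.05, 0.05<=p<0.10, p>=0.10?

Exact binomial: n=28, k=26, p₀=3/5=0.6000
P(X=j) = C(n,j)·p₀^j·(1−p₀)^(n−j); p = Σ P(X=j) over j with P(X=j) ≤ P(X=26)
p-value (two-sided) = 0.00015
→ bracket: p<0.01

p-value bracket: p<0.01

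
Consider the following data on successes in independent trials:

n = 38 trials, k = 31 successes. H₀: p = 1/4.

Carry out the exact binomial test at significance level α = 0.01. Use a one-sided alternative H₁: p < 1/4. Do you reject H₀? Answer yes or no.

reject H₀: no

Exact binomial: n=38, k=31, p₀=1/4=0.2500
P(X≤31) from Σ C(n,i)·p₀^i·(1−p₀)^(n−i)
p-value (one-sided, H₁ less) = 1.00000
At α=0.01: p ≥ α → fail to reject H₀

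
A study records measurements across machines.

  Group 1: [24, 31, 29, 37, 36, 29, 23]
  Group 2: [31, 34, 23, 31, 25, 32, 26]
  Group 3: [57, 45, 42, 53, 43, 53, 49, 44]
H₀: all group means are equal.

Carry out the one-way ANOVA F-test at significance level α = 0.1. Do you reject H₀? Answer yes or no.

Group means [29.86, 28.86, 48.25], grand mean 36.227
SSB = Σnᵢ(x̄ᵢ−x̄)² = 1820.649; SSW = ΣΣ(x−x̄ᵢ)² = 493.214
MSB = 1820.649/2 = 910.3247; MSW = 493.214/19 = 25.9586
F = MSB/MSW = 35.0683
df = (2, 19)
p-value (upper-tail) = 0.00000
At α=0.1: p < α → reject H₀

reject H₀: yes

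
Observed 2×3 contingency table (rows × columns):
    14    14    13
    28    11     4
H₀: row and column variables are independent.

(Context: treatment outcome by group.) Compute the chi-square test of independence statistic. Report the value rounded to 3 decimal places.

test statistic = 9.749

Row totals [41, 43], col totals [42, 25, 17], n=84
χ² = (14−20.50)²/20.50 + (14−12.20)²/12.20 + (13−8.30)²/8.30 + (28−21.50)²/21.50 + (11−12.80)²/12.80 + (4−8.70)²/8.70 = 9.7493
df = 2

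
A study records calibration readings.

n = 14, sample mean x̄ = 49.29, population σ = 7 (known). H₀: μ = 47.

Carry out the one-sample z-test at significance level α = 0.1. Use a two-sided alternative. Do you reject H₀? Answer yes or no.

reject H₀: no

SE = σ/√n = 7/√14 = 1.8708
z = (x̄−μ₀)/SE = (49.29−47)/1.8708 = 1.2241
p-value (two-sided) = 0.22093
At α=0.1: p ≥ α → fail to reject H₀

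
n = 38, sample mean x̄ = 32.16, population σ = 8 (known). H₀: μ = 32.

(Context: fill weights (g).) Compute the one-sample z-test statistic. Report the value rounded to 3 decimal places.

test statistic = 0.123

SE = σ/√n = 8/√38 = 1.2978
z = (x̄−μ₀)/SE = (32.16−32)/1.2978 = 0.1233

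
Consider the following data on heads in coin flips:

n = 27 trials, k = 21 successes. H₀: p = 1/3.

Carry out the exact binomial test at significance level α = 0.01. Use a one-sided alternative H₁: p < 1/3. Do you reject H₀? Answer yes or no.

reject H₀: no

Exact binomial: n=27, k=21, p₀=1/3=0.3333
P(X≤21) from Σ C(n,i)·p₀^i·(1−p₀)^(n−i)
p-value (one-sided, H₁ less) = 1.00000
At α=0.01: p ≥ α → fail to reject H₀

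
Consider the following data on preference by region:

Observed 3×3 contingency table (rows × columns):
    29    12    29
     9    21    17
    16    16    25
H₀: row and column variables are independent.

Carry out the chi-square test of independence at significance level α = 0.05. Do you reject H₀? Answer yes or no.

reject H₀: yes

Row totals [70, 47, 57], col totals [54, 49, 71], n=174
χ² = (29−21.72)²/21.72 + (12−19.71)²/19.71 + (29−28.56)²/28.56 + (9−14.59)²/14.59 + (21−13.24)²/13.24 + (17−19.18)²/19.18 + (16−17.69)²/17.69 + (16−16.05)²/16.05 + (25−23.26)²/23.26 = 12.6946
df = 4
p-value (upper-tail) = 0.01287
At α=0.05: p < α → reject H₀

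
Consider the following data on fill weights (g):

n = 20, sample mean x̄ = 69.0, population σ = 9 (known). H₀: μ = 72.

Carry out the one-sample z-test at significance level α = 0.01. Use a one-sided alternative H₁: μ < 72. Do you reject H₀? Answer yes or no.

SE = σ/√n = 9/√20 = 2.0125
z = (x̄−μ₀)/SE = (69.0−72)/2.0125 = -1.4907
p-value (one-sided, H₁ less) = 0.06802
At α=0.01: p ≥ α → fail to reject H₀

reject H₀: no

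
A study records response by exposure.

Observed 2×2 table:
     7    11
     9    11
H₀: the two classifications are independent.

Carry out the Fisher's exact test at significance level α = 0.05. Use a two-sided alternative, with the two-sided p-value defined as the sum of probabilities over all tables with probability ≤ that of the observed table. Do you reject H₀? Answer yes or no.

reject H₀: no

Margins: r₁=18, r₂=20, c₁=16, c₂=22, n=38
p_obs = C(18,7)·C(20,9)/C(38,16); sum pmf over tables with pmf ≤ p_obs
p-value (two-sided) = 0.75215
At α=0.05: p ≥ α → fail to reject H₀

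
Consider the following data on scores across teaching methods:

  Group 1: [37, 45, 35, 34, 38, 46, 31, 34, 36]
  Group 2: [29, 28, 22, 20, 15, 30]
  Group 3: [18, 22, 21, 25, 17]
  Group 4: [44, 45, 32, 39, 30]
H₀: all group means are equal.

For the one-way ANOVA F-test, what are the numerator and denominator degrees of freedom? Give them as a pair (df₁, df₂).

k = 4 groups, N = 25 total
df = (k−1, N−k) = (4−1, 25−4) = (3, 21)

degrees of freedom = [3, 21]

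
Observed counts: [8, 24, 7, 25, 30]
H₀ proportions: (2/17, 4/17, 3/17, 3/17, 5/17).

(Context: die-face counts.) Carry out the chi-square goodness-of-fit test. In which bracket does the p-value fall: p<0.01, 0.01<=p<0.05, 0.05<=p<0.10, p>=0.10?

p-value bracket: 0.01<=p<0.05

n = 94; E_i = n·p_i = [11.06, 22.12, 16.59, 16.59, 27.65]
χ² = (8−11.06)²/11.06 + (24−22.12)²/22.12 + (7−16.59)²/16.59 + (25−16.59)²/16.59 + (30−27.65)²/27.65 = 11.0142
df = 4
p-value (upper-tail) = 0.02641
→ bracket: 0.01<=p<0.05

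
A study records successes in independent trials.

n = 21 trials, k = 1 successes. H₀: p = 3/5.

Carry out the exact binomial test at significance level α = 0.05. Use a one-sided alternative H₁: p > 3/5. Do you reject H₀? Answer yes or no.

Exact binomial: n=21, k=1, p₀=3/5=0.6000
P(X≥1) from Σ C(n,i)·p₀^i·(1−p₀)^(n−i)
p-value (one-sided, H₁ greater) = 1.00000
At α=0.05: p ≥ α → fail to reject H₀

reject H₀: no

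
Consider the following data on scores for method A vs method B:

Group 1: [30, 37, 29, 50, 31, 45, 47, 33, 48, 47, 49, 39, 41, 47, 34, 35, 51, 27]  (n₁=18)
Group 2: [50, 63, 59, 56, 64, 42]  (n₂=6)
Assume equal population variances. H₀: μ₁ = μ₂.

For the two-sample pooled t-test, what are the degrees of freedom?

df = n₁ + n₂ − 2 = 18 + 6 − 2 = 22

degrees of freedom = 22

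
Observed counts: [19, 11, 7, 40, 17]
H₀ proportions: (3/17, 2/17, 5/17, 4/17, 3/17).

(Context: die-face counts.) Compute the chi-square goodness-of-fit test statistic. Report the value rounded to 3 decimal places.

test statistic = 30.239

n = 94; E_i = n·p_i = [16.59, 11.06, 27.65, 22.12, 16.59]
χ² = (19−16.59)²/16.59 + (11−11.06)²/11.06 + (7−27.65)²/27.65 + (40−22.12)²/22.12 + (17−16.59)²/16.59 = 30.2387
df = 4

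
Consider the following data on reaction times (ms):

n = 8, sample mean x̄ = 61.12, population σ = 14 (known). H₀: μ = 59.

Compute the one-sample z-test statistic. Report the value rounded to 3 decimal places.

test statistic = 0.428

SE = σ/√n = 14/√8 = 4.9497
z = (x̄−μ₀)/SE = (61.12−59)/4.9497 = 0.4283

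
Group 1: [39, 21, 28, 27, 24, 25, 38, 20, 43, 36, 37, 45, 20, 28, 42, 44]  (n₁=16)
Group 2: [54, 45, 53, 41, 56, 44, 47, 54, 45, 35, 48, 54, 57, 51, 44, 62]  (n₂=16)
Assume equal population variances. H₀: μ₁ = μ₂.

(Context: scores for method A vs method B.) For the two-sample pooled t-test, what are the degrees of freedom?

df = n₁ + n₂ − 2 = 16 + 16 − 2 = 30

degrees of freedom = 30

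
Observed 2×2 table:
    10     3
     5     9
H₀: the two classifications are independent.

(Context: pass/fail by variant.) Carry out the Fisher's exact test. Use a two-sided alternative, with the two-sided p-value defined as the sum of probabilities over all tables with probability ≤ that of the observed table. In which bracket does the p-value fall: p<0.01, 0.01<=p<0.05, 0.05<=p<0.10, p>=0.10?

p-value bracket: 0.05<=p<0.10

Margins: r₁=13, r₂=14, c₁=15, c₂=12, n=27
p_obs = C(13,10)·C(14,5)/C(27,15); sum pmf over tables with pmf ≤ p_obs
p-value (two-sided) = 0.05424
→ bracket: 0.05<=p<0.10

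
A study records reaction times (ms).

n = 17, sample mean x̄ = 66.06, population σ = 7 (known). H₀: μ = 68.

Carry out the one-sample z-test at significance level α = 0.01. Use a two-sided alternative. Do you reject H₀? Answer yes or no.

SE = σ/√n = 7/√17 = 1.6977
z = (x̄−μ₀)/SE = (66.06−68)/1.6977 = -1.1427
p-value (two-sided) = 0.25317
At α=0.01: p ≥ α → fail to reject H₀

reject H₀: no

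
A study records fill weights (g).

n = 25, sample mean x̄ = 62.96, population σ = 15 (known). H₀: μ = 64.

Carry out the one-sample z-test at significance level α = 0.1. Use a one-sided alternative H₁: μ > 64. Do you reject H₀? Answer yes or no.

reject H₀: no

SE = σ/√n = 15/√25 = 3.0000
z = (x̄−μ₀)/SE = (62.96−64)/3.0000 = -0.3467
p-value (one-sided, H₁ greater) = 0.63558
At α=0.1: p ≥ α → fail to reject H₀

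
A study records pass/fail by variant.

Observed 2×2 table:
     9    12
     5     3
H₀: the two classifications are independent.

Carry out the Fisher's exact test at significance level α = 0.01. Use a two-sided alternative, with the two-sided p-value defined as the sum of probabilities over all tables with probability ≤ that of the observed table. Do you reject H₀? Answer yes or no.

reject H₀: no

Margins: r₁=21, r₂=8, c₁=14, c₂=15, n=29
p_obs = C(21,9)·C(8,5)/C(29,14); sum pmf over tables with pmf ≤ p_obs
p-value (two-sided) = 0.42699
At α=0.01: p ≥ α → fail to reject H₀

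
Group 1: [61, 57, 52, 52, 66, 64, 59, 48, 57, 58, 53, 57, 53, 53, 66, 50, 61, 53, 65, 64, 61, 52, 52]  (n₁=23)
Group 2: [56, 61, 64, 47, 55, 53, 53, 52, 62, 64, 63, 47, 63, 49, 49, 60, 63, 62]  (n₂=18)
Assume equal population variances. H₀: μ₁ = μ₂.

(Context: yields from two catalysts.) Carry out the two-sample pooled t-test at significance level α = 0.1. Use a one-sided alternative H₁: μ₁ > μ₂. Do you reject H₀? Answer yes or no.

x̄₁=57.130, s₁=5.521, n₁=23
x̄₂=56.833, s₂=6.280, n₂=18
s_p² = [22·5.521² + 17·6.280²]/39 = 34.3874
SE = √(s_p²·(1/23+1/18)) = 1.8454
t = (57.130−56.833)/1.8454 = 0.1610
df = 39
p-value (one-sided, H₁ greater) = 0.43646
At α=0.1: p ≥ α → fail to reject H₀

reject H₀: no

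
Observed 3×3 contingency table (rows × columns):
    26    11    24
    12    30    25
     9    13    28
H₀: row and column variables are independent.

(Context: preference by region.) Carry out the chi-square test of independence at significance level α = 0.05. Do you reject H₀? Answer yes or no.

Row totals [61, 67, 50], col totals [47, 54, 77], n=178
χ² = (26−16.11)²/16.11 + (11−18.51)²/18.51 + (24−26.39)²/26.39 + (12−17.69)²/17.69 + (30−20.33)²/20.33 + (25−28.98)²/28.98 + (9−13.20)²/13.20 + (13−15.17)²/15.17 + (28−21.63)²/21.63 = 19.8436
df = 4
p-value (upper-tail) = 0.00054
At α=0.05: p < α → reject H₀

reject H₀: yes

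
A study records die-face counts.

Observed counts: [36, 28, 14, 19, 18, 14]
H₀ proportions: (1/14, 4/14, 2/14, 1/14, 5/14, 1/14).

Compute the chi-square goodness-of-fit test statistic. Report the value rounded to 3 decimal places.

n = 129; E_i = n·p_i = [9.21, 36.86, 18.43, 9.21, 46.07, 9.21]
χ² = (36−9.21)²/9.21 + (28−36.86)²/36.86 + (14−18.43)²/18.43 + (19−9.21)²/9.21 + (18−46.07)²/46.07 + (14−9.21)²/9.21 = 111.0403
df = 5

test statistic = 111.040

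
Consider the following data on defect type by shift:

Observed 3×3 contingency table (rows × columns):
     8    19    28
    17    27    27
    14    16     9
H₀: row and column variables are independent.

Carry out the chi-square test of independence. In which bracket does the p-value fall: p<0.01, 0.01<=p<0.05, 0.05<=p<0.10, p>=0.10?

Row totals [55, 71, 39], col totals [39, 62, 64], n=165
χ² = (8−13.00)²/13.00 + (19−20.67)²/20.67 + (28−21.33)²/21.33 + (17−16.78)²/16.78 + (27−26.68)²/26.68 + (27−27.54)²/27.54 + (14−9.22)²/9.22 + (16−14.65)²/14.65 + (9−15.13)²/15.13 = 9.2440
df = 4
p-value (upper-tail) = 0.05528
→ bracket: 0.05<=p<0.10

p-value bracket: 0.05<=p<0.10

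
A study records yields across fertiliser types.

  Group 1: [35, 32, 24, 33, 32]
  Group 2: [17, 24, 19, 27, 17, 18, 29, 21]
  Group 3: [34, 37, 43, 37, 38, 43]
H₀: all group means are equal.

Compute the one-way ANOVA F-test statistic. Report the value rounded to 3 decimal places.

test statistic = 28.615

Group means [31.20, 21.50, 38.67], grand mean 29.474
SSB = Σnᵢ(x̄ᵢ−x̄)² = 1030.604; SSW = ΣΣ(x−x̄ᵢ)² = 288.133
MSB = 1030.604/2 = 515.3018; MSW = 288.133/16 = 18.0083
F = MSB/MSW = 28.6146
df = (2, 16)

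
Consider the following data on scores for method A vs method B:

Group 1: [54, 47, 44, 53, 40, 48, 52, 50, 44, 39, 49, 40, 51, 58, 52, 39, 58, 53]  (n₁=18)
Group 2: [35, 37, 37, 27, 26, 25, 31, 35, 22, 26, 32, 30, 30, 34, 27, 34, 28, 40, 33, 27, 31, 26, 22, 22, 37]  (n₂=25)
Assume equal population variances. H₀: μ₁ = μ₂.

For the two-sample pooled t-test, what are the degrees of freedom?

df = n₁ + n₂ − 2 = 18 + 25 − 2 = 41

degrees of freedom = 41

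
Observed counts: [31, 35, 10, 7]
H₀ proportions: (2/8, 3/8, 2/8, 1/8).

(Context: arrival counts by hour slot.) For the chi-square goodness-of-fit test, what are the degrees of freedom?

df = k − 1 = 4 − 1 = 3

degrees of freedom = 3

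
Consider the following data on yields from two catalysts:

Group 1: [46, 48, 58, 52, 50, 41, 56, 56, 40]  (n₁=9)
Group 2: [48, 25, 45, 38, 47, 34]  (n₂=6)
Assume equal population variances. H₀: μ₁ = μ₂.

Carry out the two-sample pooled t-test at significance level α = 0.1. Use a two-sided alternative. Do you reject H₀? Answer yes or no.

x̄₁=49.667, s₁=6.519, n₁=9
x̄₂=39.500, s₂=8.961, n₂=6
s_p² = [8·6.519² + 5·8.961²]/13 = 57.0385
SE = √(s_p²·(1/9+1/6)) = 3.9805
t = (49.667−39.500)/3.9805 = 2.5541
df = 13
p-value (two-sided) = 0.02400
At α=0.1: p < α → reject H₀

reject H₀: yes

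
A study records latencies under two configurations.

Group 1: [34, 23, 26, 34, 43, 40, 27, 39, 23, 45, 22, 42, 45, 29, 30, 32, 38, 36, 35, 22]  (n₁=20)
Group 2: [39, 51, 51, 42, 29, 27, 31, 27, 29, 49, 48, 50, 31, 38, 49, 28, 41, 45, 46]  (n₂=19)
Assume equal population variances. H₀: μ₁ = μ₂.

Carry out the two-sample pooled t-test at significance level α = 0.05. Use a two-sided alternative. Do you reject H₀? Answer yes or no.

x̄₁=33.250, s₁=7.765, n₁=20
x̄₂=39.526, s₂=9.192, n₂=19
s_p² = [19·7.765² + 18·9.192²]/37 = 72.0672
SE = √(s_p²·(1/20+1/19)) = 2.7196
t = (33.250−39.526)/2.7196 = -2.3078
df = 37
p-value (two-sided) = 0.02671
At α=0.05: p < α → reject H₀

reject H₀: yes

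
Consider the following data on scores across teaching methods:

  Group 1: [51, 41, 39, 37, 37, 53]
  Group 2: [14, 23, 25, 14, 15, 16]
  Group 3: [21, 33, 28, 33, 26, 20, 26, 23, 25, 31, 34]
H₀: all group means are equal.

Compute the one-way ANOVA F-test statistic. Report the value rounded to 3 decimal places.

Group means [43.00, 17.83, 27.27], grand mean 28.913
SSB = Σnᵢ(x̄ᵢ−x̄)² = 1956.811; SSW = ΣΣ(x−x̄ᵢ)² = 619.015
MSB = 1956.811/2 = 978.4055; MSW = 619.015/20 = 30.9508
F = MSB/MSW = 31.6117
df = (2, 20)

test statistic = 31.612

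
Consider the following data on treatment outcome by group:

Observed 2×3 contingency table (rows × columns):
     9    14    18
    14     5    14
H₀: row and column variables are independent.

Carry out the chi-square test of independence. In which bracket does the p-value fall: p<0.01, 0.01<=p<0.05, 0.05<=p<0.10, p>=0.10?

Row totals [41, 33], col totals [23, 19, 32], n=74
χ² = (9−12.74)²/12.74 + (14−10.53)²/10.53 + (18−17.73)²/17.73 + (14−10.26)²/10.26 + (5−8.47)²/8.47 + (14−14.27)²/14.27 = 5.0442
df = 2
p-value (upper-tail) = 0.08029
→ bracket: 0.05<=p<0.10

p-value bracket: 0.05<=p<0.10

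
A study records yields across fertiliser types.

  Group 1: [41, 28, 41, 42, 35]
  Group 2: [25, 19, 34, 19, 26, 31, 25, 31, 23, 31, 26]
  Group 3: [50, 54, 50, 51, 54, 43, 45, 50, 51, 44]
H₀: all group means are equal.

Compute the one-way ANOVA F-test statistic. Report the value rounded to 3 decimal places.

test statistic = 59.799

Group means [37.40, 26.36, 49.20], grand mean 37.269
SSB = Σnᵢ(x̄ᵢ−x̄)² = 2731.770; SSW = ΣΣ(x−x̄ᵢ)² = 525.345
MSB = 2731.770/2 = 1365.8850; MSW = 525.345/23 = 22.8411
F = MSB/MSW = 59.7994
df = (2, 23)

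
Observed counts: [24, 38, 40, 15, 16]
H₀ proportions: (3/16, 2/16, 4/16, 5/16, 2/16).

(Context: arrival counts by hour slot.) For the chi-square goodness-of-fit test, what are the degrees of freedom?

df = k − 1 = 5 − 1 = 4

degrees of freedom = 4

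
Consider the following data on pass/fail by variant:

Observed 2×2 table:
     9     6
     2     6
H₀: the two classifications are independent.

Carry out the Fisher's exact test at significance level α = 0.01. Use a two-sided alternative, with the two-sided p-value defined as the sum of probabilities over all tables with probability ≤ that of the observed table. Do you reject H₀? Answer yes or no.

Margins: r₁=15, r₂=8, c₁=11, c₂=12, n=23
p_obs = C(15,9)·C(8,2)/C(23,11); sum pmf over tables with pmf ≤ p_obs
p-value (two-sided) = 0.19303
At α=0.01: p ≥ α → fail to reject H₀

reject H₀: no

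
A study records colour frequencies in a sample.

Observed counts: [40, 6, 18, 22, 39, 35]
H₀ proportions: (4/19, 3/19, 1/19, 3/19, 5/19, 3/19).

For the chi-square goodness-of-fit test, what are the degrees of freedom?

df = k − 1 = 6 − 1 = 5

degrees of freedom = 5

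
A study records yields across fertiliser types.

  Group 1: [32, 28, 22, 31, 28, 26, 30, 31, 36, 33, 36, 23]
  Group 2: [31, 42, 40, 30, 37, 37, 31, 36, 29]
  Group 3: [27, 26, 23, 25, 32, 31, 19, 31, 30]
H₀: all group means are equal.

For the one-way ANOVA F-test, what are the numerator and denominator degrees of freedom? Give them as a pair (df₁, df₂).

k = 3 groups, N = 30 total
df = (k−1, N−k) = (3−1, 30−3) = (2, 27)

degrees of freedom = [2, 27]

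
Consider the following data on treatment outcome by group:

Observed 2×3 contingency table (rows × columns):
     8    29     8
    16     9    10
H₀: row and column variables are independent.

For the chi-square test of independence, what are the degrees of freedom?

df = (r−1)(c−1) = (2−1)·(3−1) = 2

degrees of freedom = 2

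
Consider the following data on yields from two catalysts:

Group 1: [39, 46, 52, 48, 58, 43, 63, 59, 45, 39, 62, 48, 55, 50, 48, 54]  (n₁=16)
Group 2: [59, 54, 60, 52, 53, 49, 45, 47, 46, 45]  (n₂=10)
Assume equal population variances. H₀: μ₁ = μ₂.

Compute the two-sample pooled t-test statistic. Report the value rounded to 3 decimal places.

test statistic = -0.159

x̄₁=50.562, s₁=7.492, n₁=16
x̄₂=51.000, s₂=5.538, n₂=10
s_p² = [15·7.492² + 9·5.538²]/24 = 46.5807
SE = √(s_p²·(1/16+1/10)) = 2.7512
t = (50.562−51.000)/2.7512 = -0.1590
df = 24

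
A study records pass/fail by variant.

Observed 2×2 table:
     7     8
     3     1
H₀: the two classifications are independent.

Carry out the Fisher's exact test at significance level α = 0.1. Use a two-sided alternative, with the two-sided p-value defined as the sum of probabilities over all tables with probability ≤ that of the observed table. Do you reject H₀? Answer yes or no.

reject H₀: no

Margins: r₁=15, r₂=4, c₁=10, c₂=9, n=19
p_obs = C(15,7)·C(4,3)/C(19,10); sum pmf over tables with pmf ≤ p_obs
p-value (two-sided) = 0.58204
At α=0.1: p ≥ α → fail to reject H₀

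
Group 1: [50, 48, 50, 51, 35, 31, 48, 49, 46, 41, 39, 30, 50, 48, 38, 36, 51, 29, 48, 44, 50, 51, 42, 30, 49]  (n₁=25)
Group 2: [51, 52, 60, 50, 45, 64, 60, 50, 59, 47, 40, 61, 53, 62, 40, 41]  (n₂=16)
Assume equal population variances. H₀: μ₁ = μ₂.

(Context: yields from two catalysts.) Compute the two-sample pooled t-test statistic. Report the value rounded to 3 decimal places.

test statistic = -3.516

x̄₁=43.360, s₁=7.648, n₁=25
x̄₂=52.188, s₂=8.142, n₂=16
s_p² = [24·7.648² + 15·8.142²]/39 = 61.4922
SE = √(s_p²·(1/25+1/16)) = 2.5106
t = (43.360−52.188)/2.5106 = -3.5161
df = 39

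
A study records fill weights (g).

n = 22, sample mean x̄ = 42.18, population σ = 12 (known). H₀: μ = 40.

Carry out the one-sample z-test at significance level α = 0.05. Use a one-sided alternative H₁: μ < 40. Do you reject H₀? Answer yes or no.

reject H₀: no

SE = σ/√n = 12/√22 = 2.5584
z = (x̄−μ₀)/SE = (42.18−40)/2.5584 = 0.8521
p-value (one-sided, H₁ less) = 0.80292
At α=0.05: p ≥ α → fail to reject H₀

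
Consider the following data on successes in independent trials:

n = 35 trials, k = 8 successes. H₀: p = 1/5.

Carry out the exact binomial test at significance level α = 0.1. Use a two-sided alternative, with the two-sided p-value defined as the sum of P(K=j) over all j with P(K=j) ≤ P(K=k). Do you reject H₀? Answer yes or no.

Exact binomial: n=35, k=8, p₀=1/5=0.2000
P(X=j) = C(n,j)·p₀^j·(1−p₀)^(n−j); p = Σ P(X=j) over j with P(X=j) ≤ P(X=8)
p-value (two-sided) = 0.67276
At α=0.1: p ≥ α → fail to reject H₀

reject H₀: no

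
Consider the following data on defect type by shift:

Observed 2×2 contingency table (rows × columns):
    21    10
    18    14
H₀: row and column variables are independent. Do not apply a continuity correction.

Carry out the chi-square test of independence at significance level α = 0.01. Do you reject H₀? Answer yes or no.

Row totals [31, 32], col totals [39, 24], n=63
χ² = (21−19.19)²/19.19 + (10−11.81)²/11.81 + (18−19.81)²/19.81 + (14−12.19)²/12.19 = 0.8818
df = 1
p-value (upper-tail) = 0.34771
At α=0.01: p ≥ α → fail to reject H₀

reject H₀: no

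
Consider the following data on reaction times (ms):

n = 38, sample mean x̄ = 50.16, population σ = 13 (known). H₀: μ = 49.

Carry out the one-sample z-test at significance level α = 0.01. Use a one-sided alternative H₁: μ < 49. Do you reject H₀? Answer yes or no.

reject H₀: no

SE = σ/√n = 13/√38 = 2.1089
z = (x̄−μ₀)/SE = (50.16−49)/2.1089 = 0.5501
p-value (one-sided, H₁ less) = 0.70886
At α=0.01: p ≥ α → fail to reject H₀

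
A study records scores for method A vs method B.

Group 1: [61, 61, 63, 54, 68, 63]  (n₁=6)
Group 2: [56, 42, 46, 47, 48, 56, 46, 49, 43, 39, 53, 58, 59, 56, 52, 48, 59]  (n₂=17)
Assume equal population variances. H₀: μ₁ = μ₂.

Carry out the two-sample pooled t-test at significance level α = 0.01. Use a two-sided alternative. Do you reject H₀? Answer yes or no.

reject H₀: yes

x̄₁=61.667, s₁=4.546, n₁=6
x̄₂=50.412, s₂=6.266, n₂=17
s_p² = [5·4.546² + 16·6.266²]/21 = 34.8310
SE = √(s_p²·(1/6+1/17)) = 2.8025
t = (61.667−50.412)/2.8025 = 4.0160
df = 21
p-value (two-sided) = 0.00063
At α=0.01: p < α → reject H₀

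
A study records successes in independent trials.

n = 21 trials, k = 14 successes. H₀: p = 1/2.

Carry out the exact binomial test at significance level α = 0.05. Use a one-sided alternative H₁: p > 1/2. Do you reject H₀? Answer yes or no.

Exact binomial: n=21, k=14, p₀=1/2=0.5000
P(X≥14) from Σ C(n,i)·p₀^i·(1−p₀)^(n−i)
p-value (one-sided, H₁ greater) = 0.09462
At α=0.05: p ≥ α → fail to reject H₀

reject H₀: no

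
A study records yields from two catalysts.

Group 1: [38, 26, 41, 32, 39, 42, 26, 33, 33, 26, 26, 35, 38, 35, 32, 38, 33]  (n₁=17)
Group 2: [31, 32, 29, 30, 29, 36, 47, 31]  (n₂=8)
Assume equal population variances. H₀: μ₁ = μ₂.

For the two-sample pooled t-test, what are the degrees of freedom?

df = n₁ + n₂ − 2 = 17 + 8 − 2 = 23

degrees of freedom = 23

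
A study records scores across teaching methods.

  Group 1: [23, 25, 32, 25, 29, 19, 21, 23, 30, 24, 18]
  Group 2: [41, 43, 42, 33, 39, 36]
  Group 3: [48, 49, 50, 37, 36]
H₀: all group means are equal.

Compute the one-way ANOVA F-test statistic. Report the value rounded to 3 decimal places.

test statistic = 33.483

Group means [24.45, 39.00, 44.00], grand mean 32.864
SSB = Σnᵢ(x̄ᵢ−x̄)² = 1623.864; SSW = ΣΣ(x−x̄ᵢ)² = 460.727
MSB = 1623.864/2 = 811.9318; MSW = 460.727/19 = 24.2488
F = MSB/MSW = 33.4834
df = (2, 19)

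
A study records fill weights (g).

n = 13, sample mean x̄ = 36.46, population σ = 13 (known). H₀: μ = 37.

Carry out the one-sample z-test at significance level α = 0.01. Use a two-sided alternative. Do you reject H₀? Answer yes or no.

reject H₀: no

SE = σ/√n = 13/√13 = 3.6056
z = (x̄−μ₀)/SE = (36.46−37)/3.6056 = -0.1498
p-value (two-sided) = 0.88095
At α=0.01: p ≥ α → fail to reject H₀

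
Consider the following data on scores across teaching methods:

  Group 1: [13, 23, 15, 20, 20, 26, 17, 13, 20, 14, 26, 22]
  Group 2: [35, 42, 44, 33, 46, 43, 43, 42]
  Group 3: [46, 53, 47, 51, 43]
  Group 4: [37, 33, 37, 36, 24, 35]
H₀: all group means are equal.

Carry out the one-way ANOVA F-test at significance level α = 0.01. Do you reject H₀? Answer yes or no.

Group means [19.08, 41.00, 48.00, 33.67], grand mean 32.226
SSB = Σnᵢ(x̄ᵢ−x̄)² = 3945.169; SSW = ΣΣ(x−x̄ᵢ)² = 574.250
MSB = 3945.169/3 = 1315.0565; MSW = 574.250/27 = 21.2685
F = MSB/MSW = 61.8311
df = (3, 27)
p-value (upper-tail) = 0.00000
At α=0.01: p < α → reject H₀

reject H₀: yes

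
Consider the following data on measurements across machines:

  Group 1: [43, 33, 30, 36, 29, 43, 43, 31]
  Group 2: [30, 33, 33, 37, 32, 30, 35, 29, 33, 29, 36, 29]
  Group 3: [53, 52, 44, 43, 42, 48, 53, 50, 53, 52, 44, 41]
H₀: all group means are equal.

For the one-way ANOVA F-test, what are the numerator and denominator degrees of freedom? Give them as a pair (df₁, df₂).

k = 3 groups, N = 32 total
df = (k−1, N−k) = (3−1, 32−3) = (2, 29)

degrees of freedom = [2, 29]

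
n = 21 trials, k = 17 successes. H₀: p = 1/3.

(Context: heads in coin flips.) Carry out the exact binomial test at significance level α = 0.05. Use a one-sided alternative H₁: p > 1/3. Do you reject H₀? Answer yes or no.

Exact binomial: n=21, k=17, p₀=1/3=0.3333
P(X≥17) from Σ C(n,i)·p₀^i·(1−p₀)^(n−i)
p-value (one-sided, H₁ greater) = 0.00001
At α=0.05: p < α → reject H₀

reject H₀: yes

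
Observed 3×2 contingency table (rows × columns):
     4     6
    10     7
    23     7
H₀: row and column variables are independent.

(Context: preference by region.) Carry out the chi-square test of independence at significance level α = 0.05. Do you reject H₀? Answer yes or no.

reject H₀: no

Row totals [10, 17, 30], col totals [37, 20], n=57
χ² = (4−6.49)²/6.49 + (6−3.51)²/3.51 + (10−11.04)²/11.04 + (7−5.96)²/5.96 + (23−19.47)²/19.47 + (7−10.53)²/10.53 = 4.8214
df = 2
p-value (upper-tail) = 0.08975
At α=0.05: p ≥ α → fail to reject H₀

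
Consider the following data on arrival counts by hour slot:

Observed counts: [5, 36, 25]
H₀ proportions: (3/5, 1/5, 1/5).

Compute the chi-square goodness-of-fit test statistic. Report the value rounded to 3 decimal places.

test statistic = 80.162

n = 66; E_i = n·p_i = [39.60, 13.20, 13.20]
χ² = (5−39.60)²/39.60 + (36−13.20)²/13.20 + (25−13.20)²/13.20 = 80.1616
df = 2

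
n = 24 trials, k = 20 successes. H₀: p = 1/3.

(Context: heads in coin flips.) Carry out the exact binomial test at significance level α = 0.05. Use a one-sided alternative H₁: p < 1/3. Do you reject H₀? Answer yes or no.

reject H₀: no

Exact binomial: n=24, k=20, p₀=1/3=0.3333
P(X≤20) from Σ C(n,i)·p₀^i·(1−p₀)^(n−i)
p-value (one-sided, H₁ less) = 1.00000
At α=0.05: p ≥ α → fail to reject H₀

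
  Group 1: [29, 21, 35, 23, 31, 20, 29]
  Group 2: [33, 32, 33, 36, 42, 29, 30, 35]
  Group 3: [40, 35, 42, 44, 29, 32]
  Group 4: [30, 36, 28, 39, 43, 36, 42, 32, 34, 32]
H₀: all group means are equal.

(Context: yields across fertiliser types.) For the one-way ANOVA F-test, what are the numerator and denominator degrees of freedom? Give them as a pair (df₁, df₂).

degrees of freedom = [3, 27]

k = 4 groups, N = 31 total
df = (k−1, N−k) = (4−1, 31−4) = (3, 27)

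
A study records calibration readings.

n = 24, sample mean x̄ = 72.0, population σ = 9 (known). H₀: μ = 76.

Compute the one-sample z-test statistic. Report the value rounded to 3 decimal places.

test statistic = -2.177

SE = σ/√n = 9/√24 = 1.8371
z = (x̄−μ₀)/SE = (72.0−76)/1.8371 = -2.1773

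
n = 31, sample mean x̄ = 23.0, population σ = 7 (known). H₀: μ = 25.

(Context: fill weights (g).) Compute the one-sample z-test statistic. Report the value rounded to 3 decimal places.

SE = σ/√n = 7/√31 = 1.2572
z = (x̄−μ₀)/SE = (23.0−25)/1.2572 = -1.5908

test statistic = -1.591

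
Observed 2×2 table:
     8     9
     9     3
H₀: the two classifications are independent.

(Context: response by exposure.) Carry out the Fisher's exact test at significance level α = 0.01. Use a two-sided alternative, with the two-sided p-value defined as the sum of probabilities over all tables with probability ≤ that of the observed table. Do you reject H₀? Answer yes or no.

reject H₀: no

Margins: r₁=17, r₂=12, c₁=17, c₂=12, n=29
p_obs = C(17,8)·C(12,9)/C(29,17); sum pmf over tables with pmf ≤ p_obs
p-value (two-sided) = 0.25097
At α=0.01: p ≥ α → fail to reject H₀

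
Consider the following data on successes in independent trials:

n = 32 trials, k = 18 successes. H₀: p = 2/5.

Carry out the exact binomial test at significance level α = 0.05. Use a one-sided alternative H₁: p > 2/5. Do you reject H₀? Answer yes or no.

Exact binomial: n=32, k=18, p₀=2/5=0.4000
P(X≥18) from Σ C(n,i)·p₀^i·(1−p₀)^(n−i)
p-value (one-sided, H₁ greater) = 0.04627
At α=0.05: p < α → reject H₀

reject H₀: yes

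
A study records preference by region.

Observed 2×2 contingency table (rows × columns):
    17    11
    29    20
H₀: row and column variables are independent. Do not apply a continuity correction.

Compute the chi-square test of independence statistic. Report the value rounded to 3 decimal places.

Row totals [28, 49], col totals [46, 31], n=77
χ² = (17−16.73)²/16.73 + (11−11.27)²/11.27 + (29−29.27)²/29.27 + (20−19.73)²/19.73 = 0.0174
df = 1

test statistic = 0.017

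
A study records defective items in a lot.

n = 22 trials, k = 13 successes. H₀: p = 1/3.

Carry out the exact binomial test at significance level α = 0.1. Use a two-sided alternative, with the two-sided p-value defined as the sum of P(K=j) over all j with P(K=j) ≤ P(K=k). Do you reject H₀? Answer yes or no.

reject H₀: yes

Exact binomial: n=22, k=13, p₀=1/3=0.3333
P(X=j) = C(n,j)·p₀^j·(1−p₀)^(n−j); p = Σ P(X=j) over j with P(X=j) ≤ P(X=13)
p-value (two-sided) = 0.02093
At α=0.1: p < α → reject H₀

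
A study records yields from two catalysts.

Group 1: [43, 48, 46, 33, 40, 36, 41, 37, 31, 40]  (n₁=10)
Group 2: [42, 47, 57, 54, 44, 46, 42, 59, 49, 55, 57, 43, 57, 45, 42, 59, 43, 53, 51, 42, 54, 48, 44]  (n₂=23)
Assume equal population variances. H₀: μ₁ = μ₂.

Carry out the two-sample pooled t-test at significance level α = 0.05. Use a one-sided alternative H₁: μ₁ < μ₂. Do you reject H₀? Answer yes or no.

reject H₀: yes

x̄₁=39.500, s₁=5.401, n₁=10
x̄₂=49.261, s₂=6.195, n₂=23
s_p² = [9·5.401² + 22·6.195²]/31 = 35.7076
SE = √(s_p²·(1/10+1/23)) = 2.2635
t = (39.500−49.261)/2.2635 = -4.3124
df = 31
p-value (one-sided, H₁ less) = 0.00008
At α=0.05: p < α → reject H₀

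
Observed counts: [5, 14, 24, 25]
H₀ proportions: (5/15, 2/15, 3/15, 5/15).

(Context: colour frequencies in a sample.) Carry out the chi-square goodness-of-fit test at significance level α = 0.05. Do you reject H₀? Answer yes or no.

n = 68; E_i = n·p_i = [22.67, 9.07, 13.60, 22.67]
χ² = (5−22.67)²/22.67 + (14−9.07)²/9.07 + (24−13.60)²/13.60 + (25−22.67)²/22.67 = 24.6471
df = 3
p-value (upper-tail) = 0.00002
At α=0.05: p < α → reject H₀

reject H₀: yes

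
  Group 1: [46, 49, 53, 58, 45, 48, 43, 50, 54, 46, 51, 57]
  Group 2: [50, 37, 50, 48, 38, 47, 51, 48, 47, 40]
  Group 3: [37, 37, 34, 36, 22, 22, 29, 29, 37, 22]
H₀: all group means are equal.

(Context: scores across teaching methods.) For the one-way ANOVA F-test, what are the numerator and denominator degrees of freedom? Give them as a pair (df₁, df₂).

k = 3 groups, N = 32 total
df = (k−1, N−k) = (3−1, 32−3) = (2, 29)

degrees of freedom = [2, 29]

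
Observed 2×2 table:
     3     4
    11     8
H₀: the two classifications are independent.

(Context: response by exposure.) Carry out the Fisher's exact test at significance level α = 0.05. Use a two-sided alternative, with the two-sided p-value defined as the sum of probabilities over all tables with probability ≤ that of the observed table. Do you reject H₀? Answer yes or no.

reject H₀: no

Margins: r₁=7, r₂=19, c₁=14, c₂=12, n=26
p_obs = C(7,3)·C(19,11)/C(26,14); sum pmf over tables with pmf ≤ p_obs
p-value (two-sided) = 0.66522
At α=0.05: p ≥ α → fail to reject H₀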